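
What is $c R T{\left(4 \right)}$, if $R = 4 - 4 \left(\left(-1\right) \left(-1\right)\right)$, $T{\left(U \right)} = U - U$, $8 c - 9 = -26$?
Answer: $0$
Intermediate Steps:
$c = - \frac{17}{8}$ ($c = \frac{9}{8} + \frac{1}{8} \left(-26\right) = \frac{9}{8} - \frac{13}{4} = - \frac{17}{8} \approx -2.125$)
$T{\left(U \right)} = 0$
$R = 0$ ($R = 4 - 4 = 0$)
$c R T{\left(4 \right)} = \left(- \frac{17}{8}\right) 0 \cdot 0 = 0 \cdot 0 = 0$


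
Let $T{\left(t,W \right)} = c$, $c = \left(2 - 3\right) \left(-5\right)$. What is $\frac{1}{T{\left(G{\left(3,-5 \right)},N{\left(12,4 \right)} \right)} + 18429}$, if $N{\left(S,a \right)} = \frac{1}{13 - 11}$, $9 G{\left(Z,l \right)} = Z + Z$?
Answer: $\frac{1}{18434} \approx 5.4248 \cdot 10^{-5}$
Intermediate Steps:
$G{\left(Z,l \right)} = \frac{2 Z}{9}$ ($G{\left(Z,l \right)} = \frac{Z + Z}{9} = \frac{2 Z}{9}$)
$c = 5$ ($c = \left(-1\right) \left(-5\right) = 5$)
$N{\left(S,a \right)} = \frac{1}{2}$
$T{\left(t,W \right)} = 5$
$\frac{1}{T{\left(G{\left(3,-5 \right)},N{\left(12,4 \right)} \right)} + 18429} = \frac{1}{5 + 18429} = \frac{1}{18434}$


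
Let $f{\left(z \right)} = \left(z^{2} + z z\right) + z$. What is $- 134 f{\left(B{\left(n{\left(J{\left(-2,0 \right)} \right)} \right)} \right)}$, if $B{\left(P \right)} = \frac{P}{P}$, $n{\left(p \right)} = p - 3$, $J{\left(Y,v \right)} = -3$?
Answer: $-402$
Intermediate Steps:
$n{\left(p \right)} = -3 + p$
$B{\left(P \right)} = 1$
$f{\left(z \right)} = z + 2 z^{2}$ ($f{\left(z \right)} = \left(z^{2} + z^{2}\right) + z = 2 z^{2} + z = z + 2 z^{2}$)
$- 134 f{\left(B{\left(n{\left(J{\left(-2,0 \right)} \right)} \right)} \right)} = - 134 \cdot 1 \left(1 + 2 \cdot 1\right) = - 134 \cdot 1 \left(1 + 2\right) = - 134 \cdot 1 \cdot 3 = \left(-134\right) 3 = -402$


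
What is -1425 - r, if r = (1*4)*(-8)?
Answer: -1393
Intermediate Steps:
r = -32 (r = 4*(-8) = -32)
-1425 - r = -1425 - 1*(-32) = -1425 + 32 = -1393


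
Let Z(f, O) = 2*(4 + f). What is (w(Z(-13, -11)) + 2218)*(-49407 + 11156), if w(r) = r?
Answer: -84152200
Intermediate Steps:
Z(f, O) = 8 + 2*f
(w(Z(-13, -11)) + 2218)*(-49407 + 11156) = ((8 + 2*(-13)) + 2218)*(-49407 + 11156) = ((8 - 26) + 2218)*(-38251) = (-18 + 2218)*(-38251) = 2200*(-38251) = -84152200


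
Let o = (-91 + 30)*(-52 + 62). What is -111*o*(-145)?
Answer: -9817950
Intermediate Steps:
o = -610 (o = -61*10 = -610)
-111*o*(-145) = -111*(-610)*(-145) = 67710*(-145) = -9817950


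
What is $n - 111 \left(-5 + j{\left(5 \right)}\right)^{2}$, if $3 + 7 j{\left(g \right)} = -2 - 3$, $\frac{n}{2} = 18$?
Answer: $- \frac{203475}{49} \approx -4152.5$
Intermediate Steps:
$n = 36$ ($n = 2 \cdot 18 = 36$)
$j{\left(g \right)} = - \frac{8}{7}$ ($j{\left(g \right)} = - \frac{3}{7} + \frac{-2 - 3}{7} = - \frac{3}{7} + \frac{1}{7} \left(-5\right) = - \frac{3}{7} - \frac{5}{7} = - \frac{8}{7}$)
$n - 111 \left(-5 + j{\left(5 \right)}\right)^{2} = 36 - 111 \left(-5 - \frac{8}{7}\right)^{2} = 36 - 111 \left(- \frac{43}{7}\right)^{2} = 36 - \frac{205239}{49} = - \frac{203475}{49}$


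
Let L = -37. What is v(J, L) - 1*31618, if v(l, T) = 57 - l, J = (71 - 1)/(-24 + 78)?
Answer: -852182/27 ≈ -31562.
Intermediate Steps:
J = 35/27 (J = 70/54 = 70*(1/54) = 35/27 ≈ 1.2963)
v(J, L) - 1*31618 = (57 - 1*35/27) - 1*31618 = (57 - 35/27) - 31618 = 1504/27 - 31618 = -852182/27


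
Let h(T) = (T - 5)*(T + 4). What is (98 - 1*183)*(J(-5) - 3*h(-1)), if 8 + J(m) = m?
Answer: -3485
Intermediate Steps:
J(m) = -8 + m
h(T) = (-5 + T)*(4 + T)
(98 - 1*183)*(J(-5) - 3*h(-1)) = (98 - 1*183)*((-8 - 5) - 3*(-20 + (-1)**2 - 1*(-1))) = (98 - 183)*(-13 - 3*(-20 + 1 + 1)) = -85*(-13 - 3*(-18)) = -85*(-13 + 54) = -85*41 = -3485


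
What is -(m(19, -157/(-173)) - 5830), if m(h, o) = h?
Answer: 5811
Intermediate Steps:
-(m(19, -157/(-173)) - 5830) = -(19 - 5830) = -1*(-5811) = 5811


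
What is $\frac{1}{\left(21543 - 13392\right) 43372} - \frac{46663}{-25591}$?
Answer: $\frac{16496545126627}{9047062676652} \approx 1.8234$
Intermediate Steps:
$\frac{1}{\left(21543 - 13392\right) 43372} - \frac{46663}{-25591} = \frac{1}{21543 - 13392} \cdot \frac{1}{43372} - - \frac{46663}{25591} = \frac{1}{8151} \cdot \frac{1}{43372} + \frac{46663}{25591} = \frac{1}{353525172} + \frac{46663}{25591} = \frac{16496545126627}{9047062676652}$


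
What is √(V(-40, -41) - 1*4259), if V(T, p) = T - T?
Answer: I*√4259 ≈ 65.261*I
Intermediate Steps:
V(T, p) = 0
√(V(-40, -41) - 1*4259) = √(0 - 1*4259) = √(0 - 4259) = √(-4259) = I*√4259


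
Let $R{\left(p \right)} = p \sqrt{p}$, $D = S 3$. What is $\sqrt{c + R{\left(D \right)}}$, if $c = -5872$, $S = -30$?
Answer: $\sqrt{-5872 - 270 i \sqrt{10}} \approx 5.5565 - 76.83 i$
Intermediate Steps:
$D = -90$ ($D = \left(-30\right) 3 = -90$)
$R{\left(p \right)} = p^{\frac{3}{2}}$
$\sqrt{c + R{\left(D \right)}} = \sqrt{-5872 + \left(-90\right)^{\frac{3}{2}}} = \sqrt{-5872 - 270 i \sqrt{10}}$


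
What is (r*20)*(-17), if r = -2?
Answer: 680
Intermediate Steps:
(r*20)*(-17) = -2*20*(-17) = -40*(-17) = 680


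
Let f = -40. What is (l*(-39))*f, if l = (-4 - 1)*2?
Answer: -15600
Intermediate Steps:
l = -10 (l = -5*2 = -10)
(l*(-39))*f = -10*(-39)*(-40) = 390*(-40) = -15600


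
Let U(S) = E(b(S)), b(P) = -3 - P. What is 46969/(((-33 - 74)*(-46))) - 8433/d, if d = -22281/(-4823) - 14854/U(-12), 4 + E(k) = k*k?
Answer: 381610142459/7023915490 ≈ 54.330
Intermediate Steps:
E(k) = -4 + k**2 (E(k) = -4 + k*k = -4 + k**2)
U(S) = -4 + (-3 - S)**2
d = -1427045/7579 (d = -22281/(-4823) - 14854/(-4 + (3 - 12)**2) = -22281*(-1/4823) - 14854/(-4 + (-9)**2) = 3183/689 - 14854/(-4 + 81) = 3183/689 - 14854/77 = 3183/689 - 14854*1/77 = 3183/689 - 2122/11 = -1427045/7579 ≈ -188.29)
46969/(((-33 - 74)*(-46))) - 8433/d = 46969/(((-33 - 74)*(-46))) - 8433/(-1427045/7579) = 46969/((-107*(-46))) - 8433*(-7579/1427045) = 46969/4922 + 63913707/1427045 = 381610142459/7023915490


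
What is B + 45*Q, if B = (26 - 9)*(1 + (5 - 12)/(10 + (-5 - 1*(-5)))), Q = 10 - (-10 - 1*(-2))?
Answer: 8151/10 ≈ 815.10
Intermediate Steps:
Q = 18 (Q = 10 - (-10 + 2) = 10 - 1*(-8) = 10 + 8 = 18)
B = 51/10 (B = 17*(1 - 7/(10 + (-5 + 5))) = 17*(1 - 7/(10 + 0)) = 17*(1 - 7/10) = 17*(3/10) = 51/10 ≈ 5.1000)
B + 45*Q = 51/10 + 45*18 = 51/10 + 810 = 8151/10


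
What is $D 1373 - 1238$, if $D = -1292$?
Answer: $-1775154$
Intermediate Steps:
$D 1373 - 1238 = \left(-1292\right) 1373 - 1238 = -1773916 - 1238 = -1775154$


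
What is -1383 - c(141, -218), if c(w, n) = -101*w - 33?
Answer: 12891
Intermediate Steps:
c(w, n) = -33 - 101*w
-1383 - c(141, -218) = -1383 - (-33 - 101*141) = -1383 - (-33 - 14241) = -1383 - 1*(-14274) = -1383 + 14274 = 12891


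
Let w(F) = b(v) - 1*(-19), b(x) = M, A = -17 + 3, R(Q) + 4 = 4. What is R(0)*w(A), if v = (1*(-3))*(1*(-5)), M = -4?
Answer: 0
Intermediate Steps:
R(Q) = 0 (R(Q) = -4 + 4 = 0)
A = -14
v = 15 (v = -3*(-5) = 15)
b(x) = -4
w(F) = 15 (w(F) = -4 - 1*(-19) = -4 + 19 = 15)
R(0)*w(A) = 0*15 = 0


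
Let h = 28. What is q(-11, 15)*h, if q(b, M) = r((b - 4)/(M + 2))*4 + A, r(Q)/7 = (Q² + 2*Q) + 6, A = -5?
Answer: 1095556/289 ≈ 3790.9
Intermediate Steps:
r(Q) = 42 + 7*Q² + 14*Q (r(Q) = 7*((Q² + 2*Q) + 6) = 7*(6 + Q² + 2*Q) = 42 + 7*Q² + 14*Q)
q(b, M) = 163 + 28*(-4 + b)²/(2 + M)² + 56*(-4 + b)/(2 + M) (q(b, M) = (42 + 7*((b - 4)/(M + 2))² + 14*((b - 4)/(M + 2)))*4 - 5 = (42 + 7*((-4 + b)/(2 + M))² + 14*((-4 + b)/(2 + M)))*4 - 5 = (42 + 7*((-4 + b)²/(2 + M)²) + 14*(-4 + b)/(2 + M))*4 - 5 = (42 + 7*(-4 + b)²/(2 + M)² + 14*(-4 + b)/(2 + M))*4 - 5 = (168 + 28*(-4 + b)²/(2 + M)² + 56*(-4 + b)/(2 + M)) - 5 = 163 + 28*(-4 + b)²/(2 + M)² + 56*(-4 + b)/(2 + M))
q(-11, 15)*h = ((28*(-4 - 11)² + 163*(2 + 15)² + 56*(-4 - 11)*(2 + 15))/(2 + 15)²)*28 = ((28*(-15)² + 163*17² + 56*(-15)*17)/17²)*28 = ((28*225 + 163*289 - 14280)/289)*28 = ((6300 + 47107 - 14280)/289)*28 = ((1/289)*39127)*28 = (39127/289)*28 = 1095556/289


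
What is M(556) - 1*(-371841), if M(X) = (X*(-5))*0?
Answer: 371841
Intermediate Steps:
M(X) = 0 (M(X) = -5*X*0 = 0)
M(556) - 1*(-371841) = 0 - 1*(-371841) = 0 + 371841 = 371841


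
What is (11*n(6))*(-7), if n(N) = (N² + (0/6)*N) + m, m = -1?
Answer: -2695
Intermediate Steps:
n(N) = -1 + N² (n(N) = (N² + (0/6)*N) - 1 = (N² + (0*(⅙))*N) - 1 = (N² + 0*N) - 1 = (N² + 0) - 1 = N² - 1 = -1 + N²)
(11*n(6))*(-7) = (11*(-1 + 6²))*(-7) = (11*(-1 + 36))*(-7) = (11*35)*(-7) = 385*(-7) = -2695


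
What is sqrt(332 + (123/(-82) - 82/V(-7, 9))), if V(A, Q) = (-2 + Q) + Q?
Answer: sqrt(5206)/4 ≈ 18.038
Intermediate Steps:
V(A, Q) = -2 + 2*Q
sqrt(332 + (123/(-82) - 82/V(-7, 9))) = sqrt(332 + (123/(-82) - 82/(-2 + 2*9))) = sqrt(332 + (123*(-1/82) - 82/(-2 + 18))) = sqrt(332 + (-3/2 - 82/16)) = sqrt(332 + (-3/2 - 82*1/16)) = sqrt(332 + (-3/2 - 41/8)) = sqrt(332 - 53/8) = sqrt(2603/8) = sqrt(5206)/4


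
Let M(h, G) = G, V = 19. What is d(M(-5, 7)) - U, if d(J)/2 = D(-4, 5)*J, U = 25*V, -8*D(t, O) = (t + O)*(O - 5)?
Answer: -475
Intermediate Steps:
D(t, O) = -(-5 + O)*(O + t)/8 (D(t, O) = -(t + O)*(O - 5)/8 = -(O + t)*(-5 + O)/8 = -(-5 + O)*(O + t)/8)
U = 475 (U = 25*19 = 475)
d(J) = 0 (d(J) = 2*((-⅛*5² + (5/8)*5 + (5/8)*(-4) - ⅛*5*(-4))*J) = 2*((-⅛*25 + 25/8 - 5/2 + 5/2)*J) = 2*((-25/8 + 25/8 - 5/2 + 5/2)*J) = 2*(0*J) = 2*0 = 0)
d(M(-5, 7)) - U = 0 - 1*475 = 0 - 475 = -475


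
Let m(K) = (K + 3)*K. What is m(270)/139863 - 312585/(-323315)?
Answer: 4503374967/3014653723 ≈ 1.4938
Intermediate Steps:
m(K) = K*(3 + K) (m(K) = (3 + K)*K = K*(3 + K))
m(270)/139863 - 312585/(-323315) = (270*(3 + 270))/139863 - 312585/(-323315) = (270*273)*(1/139863) - 312585*(-1/323315) = 73710*(1/139863) + 62517/64663 = 24570/46621 + 62517/64663 = 4503374967/3014653723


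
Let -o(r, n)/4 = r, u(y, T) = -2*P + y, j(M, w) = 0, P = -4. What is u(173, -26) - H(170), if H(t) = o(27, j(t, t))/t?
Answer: 15439/85 ≈ 181.64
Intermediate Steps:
u(y, T) = 8 + y (u(y, T) = -2*(-4) + y = 8 + y)
o(r, n) = -4*r
H(t) = -108/t (H(t) = (-4*27)/t = -108/t)
u(173, -26) - H(170) = (8 + 173) - (-108)/170 = 181 - (-108)/170 = 181 - 1*(-54/85) = 181 + 54/85 = 15439/85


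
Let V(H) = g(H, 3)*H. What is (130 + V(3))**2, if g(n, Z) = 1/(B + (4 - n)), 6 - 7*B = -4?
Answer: 4977361/289 ≈ 17223.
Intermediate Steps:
B = 10/7 (B = 6/7 - 1/7*(-4) = 6/7 + 4/7 = 10/7 ≈ 1.4286)
g(n, Z) = 1/(38/7 - n) (g(n, Z) = 1/(10/7 + (4 - n)) = 1/(38/7 - n))
V(H) = 7*H/(38 - 7*H) (V(H) = (7/(38 - 7*H))*H = 7*H/(38 - 7*H))
(130 + V(3))**2 = (130 + 7*3/(38 - 7*3))**2 = (130 + 7*3/(38 - 21))**2 = (130 + 7*3/17)**2 = (130 + 7*3*(1/17))**2 = (130 + 21/17)**2 = (2231/17)**2 = 4977361/289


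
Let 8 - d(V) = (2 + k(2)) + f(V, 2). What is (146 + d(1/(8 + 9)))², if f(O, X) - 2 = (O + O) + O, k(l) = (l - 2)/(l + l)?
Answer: 6487209/289 ≈ 22447.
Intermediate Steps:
k(l) = (-2 + l)/(2*l) (k(l) = (-2 + l)/((2*l)) = (-2 + l)*(1/(2*l)) = (-2 + l)/(2*l))
f(O, X) = 2 + 3*O (f(O, X) = 2 + ((O + O) + O) = 2 + (2*O + O) = 2 + 3*O)
d(V) = 4 - 3*V (d(V) = 8 - ((2 + (½)*(-2 + 2)/2) + (2 + 3*V)) = 8 - ((2 + (½)*(½)*0) + (2 + 3*V)) = 8 - ((2 + 0) + (2 + 3*V)) = 8 - (2 + (2 + 3*V)) = 8 - (4 + 3*V) = 8 + (-4 - 3*V) = 4 - 3*V)
(146 + d(1/(8 + 9)))² = (146 + (4 - 3/(8 + 9)))² = (146 + (4 - 3/17))² = (146 + 65/17)² = (2547/17)² = 6487209/289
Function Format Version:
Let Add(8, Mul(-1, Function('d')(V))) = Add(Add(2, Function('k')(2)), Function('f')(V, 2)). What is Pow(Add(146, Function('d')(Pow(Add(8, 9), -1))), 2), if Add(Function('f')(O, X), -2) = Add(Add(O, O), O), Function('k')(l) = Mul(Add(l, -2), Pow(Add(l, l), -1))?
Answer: Rational(6487209, 289) ≈ 22447.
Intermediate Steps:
Function('k')(l) = Mul(Rational(1, 2), Pow(l, -1), Add(-2, l)) (Function('k')(l) = Mul(Add(-2, l), Pow(Mul(2, l), -1)) = Mul(Add(-2, l), Mul(Rational(1, 2), Pow(l, -1))) = Mul(Rational(1, 2), Pow(l, -1), Add(-2, l)))
Function('f')(O, X) = Add(2, Mul(3, O)) (Function('f')(O, X) = Add(2, Add(Add(O, O), O)) = Add(2, Add(Mul(2, O), O)) = Add(2, Mul(3, O)))
Function('d')(V) = Add(4, Mul(-3, V)) (Function('d')(V) = Add(8, Mul(-1, Add(Add(2, Mul(Rational(1, 2), Pow(2, -1), Add(-2, 2))), Add(2, Mul(3, V))))) = Add(8, Mul(-1, Add(Add(2, Mul(Rational(1, 2), Rational(1, 2), 0)), Add(2, Mul(3, V))))) = Add(8, Mul(-1, Add(Add(2, 0), Add(2, Mul(3, V))))) = Add(8, Mul(-1, Add(2, Add(2, Mul(3, V))))) = Add(8, Mul(-1, Add(4, Mul(3, V)))) = Add(8, Add(-4, Mul(-3, V))) = Add(4, Mul(-3, V)))
Pow(Add(146, Function('d')(Pow(Add(8, 9), -1))), 2) = Pow(Add(146, Add(4, Mul(-3, Pow(Add(8, 9), -1)))), 2) = Pow(Add(146, Add(4, Mul(-3, Pow(17, -1)))), 2) = Pow(Add(146, Add(4, Mul(-3, Rational(1, 17)))), 2) = Pow(Add(146, Add(4, Rational(-3, 17))), 2) = Pow(Add(146, Rational(65, 17)), 2) = Pow(Rational(2547, 17), 2) = Rational(6487209, 289)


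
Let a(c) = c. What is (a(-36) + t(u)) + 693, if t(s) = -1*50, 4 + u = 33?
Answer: 607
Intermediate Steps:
u = 29 (u = -4 + 33 = 29)
t(s) = -50
(a(-36) + t(u)) + 693 = (-36 - 50) + 693 = -86 + 693 = 607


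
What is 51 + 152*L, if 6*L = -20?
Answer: -1367/3 ≈ -455.67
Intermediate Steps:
L = -10/3 (L = (⅙)*(-20) = -10/3 ≈ -3.3333)
51 + 152*L = 51 + 152*(-10/3) = 51 - 1520/3 = -1367/3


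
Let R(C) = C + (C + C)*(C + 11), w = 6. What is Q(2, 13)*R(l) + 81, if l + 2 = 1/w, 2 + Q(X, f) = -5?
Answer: 2962/9 ≈ 329.11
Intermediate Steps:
Q(X, f) = -7 (Q(X, f) = -2 - 5 = -7)
l = -11/6 (l = -2 + 1/6 = -11/6 ≈ -1.8333)
R(C) = C + 2*C*(11 + C) (R(C) = C + (2*C)*(11 + C) = C + 2*C*(11 + C))
Q(2, 13)*R(l) + 81 = -(-77)*(23 + 2*(-11/6))/6 + 81 = -(-77)*(23 - 11/3)/6 + 81 = -(-77)*58/(6*3) + 81 = -7*(-319/9) + 81 = 2233/9 + 81 = 2962/9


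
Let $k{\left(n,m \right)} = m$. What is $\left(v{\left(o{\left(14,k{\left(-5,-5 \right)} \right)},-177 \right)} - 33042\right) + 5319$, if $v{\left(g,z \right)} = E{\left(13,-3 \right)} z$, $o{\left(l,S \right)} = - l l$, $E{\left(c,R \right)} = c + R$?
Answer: $-29493$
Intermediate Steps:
$E{\left(c,R \right)} = R + c$
$o{\left(l,S \right)} = - l^{2}$
$v{\left(g,z \right)} = 10 z$ ($v{\left(g,z \right)} = \left(-3 + 13\right) z = 10 z$)
$\left(v{\left(o{\left(14,k{\left(-5,-5 \right)} \right)},-177 \right)} - 33042\right) + 5319 = \left(10 \left(-177\right) - 33042\right) + 5319 = \left(-1770 - 33042\right) + 5319 = -34812 + 5319 = -29493$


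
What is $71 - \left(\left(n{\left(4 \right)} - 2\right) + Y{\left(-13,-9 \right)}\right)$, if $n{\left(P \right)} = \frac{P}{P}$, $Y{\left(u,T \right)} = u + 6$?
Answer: $79$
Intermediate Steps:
$Y{\left(u,T \right)} = 6 + u$
$n{\left(P \right)} = 1$
$71 - \left(\left(n{\left(4 \right)} - 2\right) + Y{\left(-13,-9 \right)}\right) = 71 - \left(\left(1 - 2\right) + \left(6 - 13\right)\right) = 71 - \left(-1 - 7\right) = 71 - -8 = 71 + 8 = 79$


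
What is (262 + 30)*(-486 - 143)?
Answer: -183668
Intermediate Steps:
(262 + 30)*(-486 - 143) = 292*(-629) = -183668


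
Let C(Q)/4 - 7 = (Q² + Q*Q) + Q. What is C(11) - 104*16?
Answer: -624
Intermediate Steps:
C(Q) = 28 + 4*Q + 8*Q² (C(Q) = 28 + 4*((Q² + Q*Q) + Q) = 28 + 4*((Q² + Q²) + Q) = 28 + 4*(2*Q² + Q) = 28 + 4*(Q + 2*Q²) = 28 + (4*Q + 8*Q²) = 28 + 4*Q + 8*Q²)
C(11) - 104*16 = (28 + 4*11 + 8*11²) - 104*16 = (28 + 44 + 8*121) - 1664 = (28 + 44 + 968) - 1664 = 1040 - 1664 = -624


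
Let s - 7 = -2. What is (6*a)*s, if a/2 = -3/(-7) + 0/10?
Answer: 180/7 ≈ 25.714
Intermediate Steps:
s = 5 (s = 7 - 2 = 5)
a = 6/7 (a = 2*(-3/(-7) + 0/10) = 2*(-3*(-⅐) + 0*(⅒)) = 2*(3/7 + 0) = 2*(3/7) = 6/7 ≈ 0.85714)
(6*a)*s = (6*(6/7))*5 = (36/7)*5 = 180/7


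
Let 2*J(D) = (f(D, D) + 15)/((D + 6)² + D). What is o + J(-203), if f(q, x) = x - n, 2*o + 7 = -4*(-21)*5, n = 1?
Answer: 15944089/77212 ≈ 206.50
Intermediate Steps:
o = 413/2 (o = -7/2 + (-4*(-21)*5)/2 = -7/2 + (84*5)/2 = -7/2 + (½)*420 = -7/2 + 210 = 413/2 ≈ 206.50)
f(q, x) = -1 + x (f(q, x) = x - 1*1 = x - 1 = -1 + x)
J(D) = (14 + D)/(2*(D + (6 + D)²)) (J(D) = (((-1 + D) + 15)/((D + 6)² + D))/2 = ((14 + D)/((6 + D)² + D))/2 = ((14 + D)/(D + (6 + D)²))/2 = (14 + D)/(2*(D + (6 + D)²)))
o + J(-203) = 413/2 + (7 + (½)*(-203))/(-203 + (6 - 203)²) = 413/2 + (7 - 203/2)/(-203 + (-197)²) = 413/2 - 189/2/(-203 + 38809) = 413/2 - 189/2/38606 = 413/2 + (1/38606)*(-189/2) = 413/2 - 189/77212 = 15944089/77212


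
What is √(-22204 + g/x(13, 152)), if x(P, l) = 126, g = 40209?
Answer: I*√38604930/42 ≈ 147.94*I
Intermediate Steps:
√(-22204 + g/x(13, 152)) = √(-22204 + 40209/126) = √(-22204 + 40209*(1/126)) = √(-22204 + 13403/42) = √(-919165/42) = I*√38604930/42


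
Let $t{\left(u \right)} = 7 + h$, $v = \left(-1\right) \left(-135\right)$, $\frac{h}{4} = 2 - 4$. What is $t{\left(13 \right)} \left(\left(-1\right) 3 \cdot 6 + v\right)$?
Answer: $-117$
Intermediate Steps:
$h = -8$ ($h = 4 \left(2 - 4\right) = 4 \left(-2\right) = -8$)
$v = 135$
$t{\left(u \right)} = -1$ ($t{\left(u \right)} = 7 - 8 = -1$)
$t{\left(13 \right)} \left(\left(-1\right) 3 \cdot 6 + v\right) = - (\left(-1\right) 3 \cdot 6 + 135) = - (\left(-3\right) 6 + 135) = - (-18 + 135) = \left(-1\right) 117 = -117$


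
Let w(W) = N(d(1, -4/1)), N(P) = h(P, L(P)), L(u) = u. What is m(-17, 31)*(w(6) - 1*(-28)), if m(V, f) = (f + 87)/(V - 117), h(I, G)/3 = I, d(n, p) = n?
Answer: -1829/67 ≈ -27.298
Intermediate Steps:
h(I, G) = 3*I
m(V, f) = (87 + f)/(-117 + V)
N(P) = 3*P
w(W) = 3 (w(W) = 3*1 = 3)
m(-17, 31)*(w(6) - 1*(-28)) = ((87 + 31)/(-117 - 17))*(3 - 1*(-28)) = (118/(-134))*(3 + 28) = -1/134*118*31 = -59/67*31 = -1829/67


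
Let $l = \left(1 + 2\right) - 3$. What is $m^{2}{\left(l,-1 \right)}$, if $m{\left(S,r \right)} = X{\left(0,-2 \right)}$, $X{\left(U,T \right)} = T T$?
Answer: $16$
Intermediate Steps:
$l = 0$ ($l = 3 - 3 = 0$)
$X{\left(U,T \right)} = T^{2}$
$m{\left(S,r \right)} = 4$ ($m{\left(S,r \right)} = \left(-2\right)^{2} = 4$)
$m^{2}{\left(l,-1 \right)} = 4^{2} = 16$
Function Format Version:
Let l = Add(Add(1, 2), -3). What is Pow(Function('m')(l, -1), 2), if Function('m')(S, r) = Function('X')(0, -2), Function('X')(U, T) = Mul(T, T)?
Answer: 16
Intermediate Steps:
l = 0 (l = Add(3, -3) = 0)
Function('X')(U, T) = Pow(T, 2)
Function('m')(S, r) = 4 (Function('m')(S, r) = Pow(-2, 2) = 4)
Pow(Function('m')(l, -1), 2) = Pow(4, 2) = 16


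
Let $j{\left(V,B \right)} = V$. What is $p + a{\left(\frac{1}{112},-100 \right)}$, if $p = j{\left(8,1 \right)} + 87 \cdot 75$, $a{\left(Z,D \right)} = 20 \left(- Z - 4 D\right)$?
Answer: $\frac{406919}{28} \approx 14533.0$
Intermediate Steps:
$a{\left(Z,D \right)} = - 80 D - 20 Z$
$p = 6533$ ($p = 8 + 87 \cdot 75 = 8 + 6525 = 6533$)
$p + a{\left(\frac{1}{112},-100 \right)} = 6533 - \left(-8000 + \frac{20}{112}\right) = 6533 + \left(8000 - \frac{5}{28}\right) = 6533 + \frac{223995}{28} = \frac{406919}{28}$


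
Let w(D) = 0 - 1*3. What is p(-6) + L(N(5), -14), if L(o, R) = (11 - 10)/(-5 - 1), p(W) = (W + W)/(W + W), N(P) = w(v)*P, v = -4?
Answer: 5/6 ≈ 0.83333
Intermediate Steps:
w(D) = -3 (w(D) = 0 - 3 = -3)
N(P) = -3*P
p(W) = 1 (p(W) = (2*W)/((2*W)) = (2*W)*(1/(2*W)) = 1)
L(o, R) = -1/6 (L(o, R) = 1/(-6) = 1*(-1/6) = -1/6)
p(-6) + L(N(5), -14) = 1 - 1/6 = 5/6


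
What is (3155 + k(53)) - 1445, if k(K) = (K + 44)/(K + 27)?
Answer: 136897/80 ≈ 1711.2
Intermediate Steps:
k(K) = (44 + K)/(27 + K)
(3155 + k(53)) - 1445 = (3155 + (44 + 53)/(27 + 53)) - 1445 = (3155 + 97/80) - 1445 = 252497/80 - 1445 = 136897/80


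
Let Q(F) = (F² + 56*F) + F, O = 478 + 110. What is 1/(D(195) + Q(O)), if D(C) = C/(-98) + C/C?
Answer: 98/37167383 ≈ 2.6367e-6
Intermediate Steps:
D(C) = 1 - C/98 (D(C) = C*(-1/98) + 1 = -C/98 + 1 = 1 - C/98)
O = 588
Q(F) = F² + 57*F
1/(D(195) + Q(O)) = 1/((1 - 1/98*195) + 588*(57 + 588)) = 1/((1 - 195/98) + 588*645) = 1/(-97/98 + 379260) = 1/(37167383/98) = 98/37167383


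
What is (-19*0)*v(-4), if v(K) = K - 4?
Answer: 0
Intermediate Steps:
v(K) = -4 + K
(-19*0)*v(-4) = (-19*0)*(-4 - 4) = 0*(-8) = 0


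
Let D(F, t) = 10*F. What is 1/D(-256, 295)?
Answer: -1/2560 ≈ -0.00039063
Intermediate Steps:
1/D(-256, 295) = 1/(10*(-256)) = 1/(-2560) = -1/2560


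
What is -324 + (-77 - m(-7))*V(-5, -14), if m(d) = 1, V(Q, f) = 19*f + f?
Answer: 21516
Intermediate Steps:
V(Q, f) = 20*f
-324 + (-77 - m(-7))*V(-5, -14) = -324 + (-77 - 1*1)*(20*(-14)) = -324 + (-77 - 1)*(-280) = -324 - 78*(-280) = -324 + 21840 = 21516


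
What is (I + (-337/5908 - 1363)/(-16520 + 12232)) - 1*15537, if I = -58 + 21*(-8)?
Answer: -399323970611/25333504 ≈ -15763.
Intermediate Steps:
I = -226 (I = -58 - 168 = -226)
(I + (-337/5908 - 1363)/(-16520 + 12232)) - 1*15537 = (-226 + (-337/5908 - 1363)/(-16520 + 12232)) - 1*15537 = (-226 + (-337*1/5908 - 1363)/(-4288)) - 15537 = (-226 + (-337/5908 - 1363)*(-1/4288)) - 15537 = (-226 - 8052941/5908*(-1/4288)) - 15537 = (-226 + 8052941/25333504) - 15537 = -5717318963/25333504 - 15537 = -399323970611/25333504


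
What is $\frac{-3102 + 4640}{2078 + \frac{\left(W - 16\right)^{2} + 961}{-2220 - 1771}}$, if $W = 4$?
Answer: $\frac{472166}{637861} \approx 0.74023$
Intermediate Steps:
$\frac{-3102 + 4640}{2078 + \frac{\left(W - 16\right)^{2} + 961}{-2220 - 1771}} = \frac{-3102 + 4640}{2078 + \frac{\left(4 - 16\right)^{2} + 961}{-2220 - 1771}} = \frac{1538}{2078 + \frac{\left(-12\right)^{2} + 961}{-3991}} = \frac{1538}{2078 + \left(144 + 961\right) \left(- \frac{1}{3991}\right)} = \frac{1538}{2078 + 1105 \left(- \frac{1}{3991}\right)} = \frac{1538}{2078 - \frac{85}{307}} = \frac{1538}{\frac{637861}{307}} = 1538 \cdot \frac{307}{637861} = \frac{472166}{637861}$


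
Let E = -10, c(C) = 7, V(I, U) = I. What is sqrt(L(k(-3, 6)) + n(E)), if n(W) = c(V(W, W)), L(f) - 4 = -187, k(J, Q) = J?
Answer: 4*I*sqrt(11) ≈ 13.266*I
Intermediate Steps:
L(f) = -183 (L(f) = 4 - 187 = -183)
n(W) = 7
sqrt(L(k(-3, 6)) + n(E)) = sqrt(-183 + 7) = sqrt(-176) = 4*I*sqrt(11)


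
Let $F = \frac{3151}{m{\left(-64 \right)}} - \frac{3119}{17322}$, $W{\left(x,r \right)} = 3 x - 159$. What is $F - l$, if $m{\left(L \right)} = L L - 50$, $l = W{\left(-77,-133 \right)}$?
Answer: $\frac{6843759707}{17521203} \approx 390.6$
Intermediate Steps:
$W{\left(x,r \right)} = -159 + 3 x$
$l = -390$ ($l = -159 + 3 \left(-77\right) = -159 - 231 = -390$)
$m{\left(L \right)} = -50 + L^{2}$ ($m{\left(L \right)} = L^{2} - 50 = -50 + L^{2}$)
$F = \frac{10490537}{17521203}$ ($F = \frac{3151}{-50 + \left(-64\right)^{2}} - \frac{3119}{17322} = \frac{3151}{-50 + 4096} - \frac{3119}{17322} = \frac{3151}{4046} - \frac{3119}{17322} = \frac{10490537}{17521203} \approx 0.59873$)
$F - l = \frac{10490537}{17521203} - -390 = \frac{10490537}{17521203} + 390 = \frac{6843759707}{17521203}$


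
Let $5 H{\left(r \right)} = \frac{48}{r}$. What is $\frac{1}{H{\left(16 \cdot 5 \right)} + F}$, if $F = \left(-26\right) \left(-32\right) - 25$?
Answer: $\frac{25}{20178} \approx 0.001239$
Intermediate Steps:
$H{\left(r \right)} = \frac{48}{5 r}$ ($H{\left(r \right)} = \frac{48 \frac{1}{r}}{5} = \frac{48}{5 r}$)
$F = 807$ ($F = 832 - 25 = 807$)
$\frac{1}{H{\left(16 \cdot 5 \right)} + F} = \frac{1}{\frac{48}{5 \cdot 16 \cdot 5} + 807} = \frac{1}{\frac{48}{5 \cdot 80} + 807} = \frac{1}{\frac{48}{5} \cdot \frac{1}{80} + 807} = \frac{1}{\frac{3}{25} + 807} = \frac{1}{\frac{20178}{25}} = \frac{25}{20178}$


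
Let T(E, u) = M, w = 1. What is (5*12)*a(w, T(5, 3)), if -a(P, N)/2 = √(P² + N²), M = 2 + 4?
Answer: -120*√37 ≈ -729.93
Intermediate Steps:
M = 6
T(E, u) = 6
a(P, N) = -2*√(N² + P²) (a(P, N) = -2*√(P² + N²) = -2*√(N² + P²))
(5*12)*a(w, T(5, 3)) = (5*12)*(-2*√(6² + 1²)) = 60*(-2*√(36 + 1)) = 60*(-2*√37) = -120*√37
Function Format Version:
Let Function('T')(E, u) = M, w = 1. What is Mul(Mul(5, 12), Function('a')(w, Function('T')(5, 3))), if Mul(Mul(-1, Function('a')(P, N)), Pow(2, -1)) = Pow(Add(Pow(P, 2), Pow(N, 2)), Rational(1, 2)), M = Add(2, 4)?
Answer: Mul(-120, Pow(37, Rational(1, 2))) ≈ -729.93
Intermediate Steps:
M = 6
Function('T')(E, u) = 6
Function('a')(P, N) = Mul(-2, Pow(Add(Pow(N, 2), Pow(P, 2)), Rational(1, 2))) (Function('a')(P, N) = Mul(-2, Pow(Add(Pow(P, 2), Pow(N, 2)), Rational(1, 2))) = Mul(-2, Pow(Add(Pow(N, 2), Pow(P, 2)), Rational(1, 2))))
Mul(Mul(5, 12), Function('a')(w, Function('T')(5, 3))) = Mul(Mul(5, 12), Mul(-2, Pow(Add(Pow(6, 2), Pow(1, 2)), Rational(1, 2)))) = Mul(60, Mul(-2, Pow(Add(36, 1), Rational(1, 2)))) = Mul(60, Mul(-2, Pow(37, Rational(1, 2)))) = Mul(-120, Pow(37, Rational(1, 2)))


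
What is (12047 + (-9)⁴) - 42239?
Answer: -23631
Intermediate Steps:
(12047 + (-9)⁴) - 42239 = (12047 + 6561) - 42239 = 18608 - 42239 = -23631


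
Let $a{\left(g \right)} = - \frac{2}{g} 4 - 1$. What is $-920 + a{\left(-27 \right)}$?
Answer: $- \frac{24859}{27} \approx -920.7$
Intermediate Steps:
$a{\left(g \right)} = -1 - \frac{8}{g}$ ($a{\left(g \right)} = - \frac{8}{g} - 1 = -1 - \frac{8}{g}$)
$-920 + a{\left(-27 \right)} = -920 + \frac{-8 - -27}{-27} = -920 - \frac{-8 + 27}{27} = -920 - \frac{19}{27} = - \frac{24859}{27}$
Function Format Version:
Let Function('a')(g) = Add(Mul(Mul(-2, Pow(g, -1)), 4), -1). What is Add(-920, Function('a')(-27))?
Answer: Rational(-24859, 27) ≈ -920.70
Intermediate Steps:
Function('a')(g) = Add(-1, Mul(-8, Pow(g, -1))) (Function('a')(g) = Add(Mul(-8, Pow(g, -1)), -1) = Add(-1, Mul(-8, Pow(g, -1))))
Add(-920, Function('a')(-27)) = Add(-920, Mul(Pow(-27, -1), Add(-8, Mul(-1, -27)))) = Add(-920, Mul(Rational(-1, 27), Add(-8, 27))) = Add(-920, Mul(Rational(-1, 27), 19)) = Add(-920, Rational(-19, 27)) = Rational(-24859, 27)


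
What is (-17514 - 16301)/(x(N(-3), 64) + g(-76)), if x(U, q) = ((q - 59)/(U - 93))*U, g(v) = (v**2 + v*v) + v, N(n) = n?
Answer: -1082080/367237 ≈ -2.9465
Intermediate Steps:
g(v) = v + 2*v**2 (g(v) = (v**2 + v**2) + v = 2*v**2 + v = v + 2*v**2)
x(U, q) = U*(-59 + q)/(-93 + U) (x(U, q) = ((-59 + q)/(-93 + U))*U = U*(-59 + q)/(-93 + U))
(-17514 - 16301)/(x(N(-3), 64) + g(-76)) = (-17514 - 16301)/(-3*(-59 + 64)/(-93 - 3) - 76*(1 + 2*(-76))) = -33815/(-3*5/(-96) - 76*(1 - 152)) = -33815/(-3*(-1/96)*5 - 76*(-151)) = -33815/(5/32 + 11476) = -33815/367237/32 = -33815*32/367237 = -1082080/367237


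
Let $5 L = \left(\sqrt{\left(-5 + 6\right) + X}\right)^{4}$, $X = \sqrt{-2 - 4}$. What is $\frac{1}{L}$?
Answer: $\frac{5}{\left(1 + i \sqrt{6}\right)^{2}} \approx -0.5102 - 0.4999 i$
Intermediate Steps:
$X = i \sqrt{6}$ ($X = \sqrt{-6} = i \sqrt{6} \approx 2.4495 i$)
$L = \frac{\left(1 + i \sqrt{6}\right)^{2}}{5}$ ($L = \frac{\left(\sqrt{\left(-5 + 6\right) + i \sqrt{6}}\right)^{4}}{5} = \frac{\left(\sqrt{1 + i \sqrt{6}}\right)^{4}}{5} = \frac{\left(1 + i \sqrt{6}\right)^{2}}{5} \approx -1.0 + 0.9798 i$)
$\frac{1}{L} = \frac{1}{\frac{1}{5} \left(1 + i \sqrt{6}\right)^{2}} = \frac{5}{\left(1 + i \sqrt{6}\right)^{2}}$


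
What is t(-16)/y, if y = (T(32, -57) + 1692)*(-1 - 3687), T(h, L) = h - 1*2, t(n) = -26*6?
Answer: 13/529228 ≈ 2.4564e-5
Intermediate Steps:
t(n) = -156
T(h, L) = -2 + h (T(h, L) = h - 2 = -2 + h)
y = -6350736 (y = ((-2 + 32) + 1692)*(-1 - 3687) = (30 + 1692)*(-3688) = 1722*(-3688) = -6350736)
t(-16)/y = -156/(-6350736) = -156*(-1/6350736) = 13/529228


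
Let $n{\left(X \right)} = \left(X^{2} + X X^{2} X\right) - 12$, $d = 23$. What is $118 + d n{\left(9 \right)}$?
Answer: $152608$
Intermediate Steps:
$n{\left(X \right)} = -12 + X^{2} + X^{4}$ ($n{\left(X \right)} = \left(X^{2} + X^{3} X\right) - 12 = \left(X^{2} + X^{4}\right) - 12 = -12 + X^{2} + X^{4}$)
$118 + d n{\left(9 \right)} = 118 + 23 \left(-12 + 9^{2} + 9^{4}\right) = 118 + 23 \left(-12 + 81 + 6561\right) = 118 + 23 \cdot 6630 = 118 + 152490 = 152608$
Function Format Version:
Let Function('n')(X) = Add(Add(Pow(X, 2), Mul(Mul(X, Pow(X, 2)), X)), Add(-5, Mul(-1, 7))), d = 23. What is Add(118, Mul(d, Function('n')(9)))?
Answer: 152608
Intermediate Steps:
Function('n')(X) = Add(-12, Pow(X, 2), Pow(X, 4)) (Function('n')(X) = Add(Add(Pow(X, 2), Mul(Pow(X, 3), X)), Add(-5, -7)) = Add(Add(Pow(X, 2), Pow(X, 4)), -12) = Add(-12, Pow(X, 2), Pow(X, 4)))
Add(118, Mul(d, Function('n')(9))) = Add(118, Mul(23, Add(-12, Pow(9, 2), Pow(9, 4)))) = Add(118, Mul(23, Add(-12, 81, 6561))) = Add(118, Mul(23, 6630)) = Add(118, 152490) = 152608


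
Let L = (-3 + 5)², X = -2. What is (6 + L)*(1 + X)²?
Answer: 10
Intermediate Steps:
L = 4 (L = 2² = 4)
(6 + L)*(1 + X)² = (6 + 4)*(1 - 2)² = 10*(-1)² = 10*1 = 10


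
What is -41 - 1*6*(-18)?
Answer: 67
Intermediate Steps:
-41 - 1*6*(-18) = -41 - 6*(-18) = -41 + 108 = 67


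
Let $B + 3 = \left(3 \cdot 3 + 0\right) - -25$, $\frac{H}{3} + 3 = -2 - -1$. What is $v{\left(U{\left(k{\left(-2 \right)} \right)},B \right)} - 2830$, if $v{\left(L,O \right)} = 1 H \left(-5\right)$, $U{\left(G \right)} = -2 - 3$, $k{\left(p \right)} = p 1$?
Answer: $-2770$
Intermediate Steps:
$k{\left(p \right)} = p$
$H = -12$ ($H = -9 + 3 \left(-2 - -1\right) = -9 + 3 \left(-2 + 1\right) = -9 + 3 \left(-1\right) = -9 - 3 = -12$)
$B = 31$ ($B = -3 + \left(\left(3 \cdot 3 + 0\right) - -25\right) = -3 + \left(\left(9 + 0\right) + 25\right) = -3 + \left(9 + 25\right) = -3 + 34 = 31$)
$U{\left(G \right)} = -5$ ($U{\left(G \right)} = -2 - 3 = -5$)
$v{\left(L,O \right)} = 60$ ($v{\left(L,O \right)} = 1 \left(-12\right) \left(-5\right) = \left(-12\right) \left(-5\right) = 60$)
$v{\left(U{\left(k{\left(-2 \right)} \right)},B \right)} - 2830 = 60 - 2830 = -2770$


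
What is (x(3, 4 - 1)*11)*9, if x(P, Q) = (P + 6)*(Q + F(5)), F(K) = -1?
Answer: 1782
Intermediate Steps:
x(P, Q) = (-1 + Q)*(6 + P) (x(P, Q) = (P + 6)*(Q - 1) = (6 + P)*(-1 + Q) = (-1 + Q)*(6 + P))
(x(3, 4 - 1)*11)*9 = ((-6 - 1*3 + 6*(4 - 1) + 3*(4 - 1))*11)*9 = ((-6 - 3 + 6*3 + 3*3)*11)*9 = ((-6 - 3 + 18 + 9)*11)*9 = (18*11)*9 = 198*9 = 1782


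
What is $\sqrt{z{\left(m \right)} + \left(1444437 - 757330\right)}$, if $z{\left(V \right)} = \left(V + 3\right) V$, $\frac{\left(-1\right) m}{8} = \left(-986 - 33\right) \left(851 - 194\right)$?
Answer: $\sqrt{28685295941195} \approx 5.3559 \cdot 10^{6}$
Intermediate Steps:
$m = 5355864$ ($m = - 8 \left(-986 - 33\right) \left(851 - 194\right) = - 8 \left(\left(-1019\right) 657\right) = \left(-8\right) \left(-669483\right) = 5355864$)
$z{\left(V \right)} = V \left(3 + V\right)$ ($z{\left(V \right)} = \left(3 + V\right) V = V \left(3 + V\right)$)
$\sqrt{z{\left(m \right)} + \left(1444437 - 757330\right)} = \sqrt{5355864 \left(3 + 5355864\right) + \left(1444437 - 757330\right)} = \sqrt{5355864 \cdot 5355867 + 687107} = \sqrt{28685295254088 + 687107} = \sqrt{28685295941195}$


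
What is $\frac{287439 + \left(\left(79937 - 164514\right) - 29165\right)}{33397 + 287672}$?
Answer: $\frac{57899}{107023} \approx 0.541$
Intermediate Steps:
$\frac{287439 + \left(\left(79937 - 164514\right) - 29165\right)}{33397 + 287672} = \frac{287439 - 113742}{321069} = \left(287439 - 113742\right) \frac{1}{321069} = 173697 \cdot \frac{1}{321069} = \frac{57899}{107023}$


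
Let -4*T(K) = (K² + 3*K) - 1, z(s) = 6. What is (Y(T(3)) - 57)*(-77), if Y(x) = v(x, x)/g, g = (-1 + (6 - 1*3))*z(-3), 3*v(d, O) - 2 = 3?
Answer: 157619/36 ≈ 4378.3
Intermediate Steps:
v(d, O) = 5/3 (v(d, O) = ⅔ + (⅓)*3 = ⅔ + 1 = 5/3)
T(K) = ¼ - 3*K/4 - K²/4 (T(K) = -((K² + 3*K) - 1)/4 = -(-1 + K² + 3*K)/4 = ¼ - 3*K/4 - K²/4)
g = 12 (g = (-1 + (6 - 1*3))*6 = (-1 + (6 - 3))*6 = (-1 + 3)*6 = 2*6 = 12)
Y(x) = 5/36 (Y(x) = (5/3)/12 = (5/3)*(1/12) = 5/36)
(Y(T(3)) - 57)*(-77) = (5/36 - 57)*(-77) = -2047/36*(-77) = 157619/36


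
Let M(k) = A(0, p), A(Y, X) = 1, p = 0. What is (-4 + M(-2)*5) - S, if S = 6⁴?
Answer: -1295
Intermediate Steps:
M(k) = 1
S = 1296
(-4 + M(-2)*5) - S = (-4 + 1*5) - 1*1296 = (-4 + 5) - 1296 = 1 - 1296 = -1295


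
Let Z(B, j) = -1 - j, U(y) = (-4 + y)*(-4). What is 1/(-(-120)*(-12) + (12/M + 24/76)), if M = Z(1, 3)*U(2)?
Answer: -152/218889 ≈ -0.00069442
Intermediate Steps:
U(y) = 16 - 4*y
M = -32 (M = (-1 - 1*3)*(16 - 4*2) = (-1 - 3)*(16 - 8) = -4*8 = -32)
1/(-(-120)*(-12) + (12/M + 24/76)) = 1/(-(-120)*(-12) + (12/(-32) + 24/76)) = 1/(-20*72 + (12*(-1/32) + 24*(1/76))) = 1/(-1440 + (-3/8 + 6/19)) = 1/(-1440 - 9/152) = 1/(-218889/152) = -152/218889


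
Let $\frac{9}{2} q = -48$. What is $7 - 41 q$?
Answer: $\frac{1333}{3} \approx 444.33$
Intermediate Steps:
$q = - \frac{32}{3}$ ($q = \frac{2}{9} \left(-48\right) = - \frac{32}{3} \approx -10.667$)
$7 - 41 q = 7 - - \frac{1312}{3} = 7 + \frac{1312}{3} = \frac{1333}{3}$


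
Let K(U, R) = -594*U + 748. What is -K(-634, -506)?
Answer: -377344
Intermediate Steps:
K(U, R) = 748 - 594*U
-K(-634, -506) = -(748 - 594*(-634)) = -(748 + 376596) = -1*377344 = -377344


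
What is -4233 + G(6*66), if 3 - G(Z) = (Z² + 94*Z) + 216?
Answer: -198486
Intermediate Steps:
G(Z) = -213 - Z² - 94*Z (G(Z) = 3 - ((Z² + 94*Z) + 216) = 3 - (216 + Z² + 94*Z) = 3 + (-216 - Z² - 94*Z) = -213 - Z² - 94*Z)
-4233 + G(6*66) = -4233 + (-213 - (6*66)² - 564*66) = -4233 + (-213 - 1*396² - 94*396) = -4233 + (-213 - 1*156816 - 37224) = -4233 + (-213 - 156816 - 37224) = -4233 - 194253 = -198486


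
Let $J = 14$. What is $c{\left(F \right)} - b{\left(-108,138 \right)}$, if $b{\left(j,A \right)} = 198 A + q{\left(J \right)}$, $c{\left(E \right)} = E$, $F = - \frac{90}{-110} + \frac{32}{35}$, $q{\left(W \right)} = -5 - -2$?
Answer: $- \frac{10517918}{385} \approx -27319.0$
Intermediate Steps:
$q{\left(W \right)} = -3$ ($q{\left(W \right)} = -5 + 2 = -3$)
$F = \frac{667}{385}$ ($F = \left(-90\right) \left(- \frac{1}{110}\right) + 32 \cdot \frac{1}{35} = \frac{9}{11} + \frac{32}{35} = \frac{667}{385} \approx 1.7325$)
$b{\left(j,A \right)} = -3 + 198 A$ ($b{\left(j,A \right)} = 198 A - 3 = -3 + 198 A$)
$c{\left(F \right)} - b{\left(-108,138 \right)} = \frac{667}{385} - \left(-3 + 198 \cdot 138\right) = \frac{667}{385} - \left(-3 + 27324\right) = \frac{667}{385} - 27321 = - \frac{10517918}{385}$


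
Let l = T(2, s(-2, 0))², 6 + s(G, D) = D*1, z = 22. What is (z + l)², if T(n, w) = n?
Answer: 676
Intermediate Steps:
s(G, D) = -6 + D (s(G, D) = -6 + D*1 = -6 + D)
l = 4 (l = 2² = 4)
(z + l)² = (22 + 4)² = 26² = 676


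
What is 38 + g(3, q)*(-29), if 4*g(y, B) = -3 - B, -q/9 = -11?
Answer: 1555/2 ≈ 777.50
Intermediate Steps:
q = 99 (q = -9*(-11) = 99)
g(y, B) = -¾ - B/4 (g(y, B) = (-3 - B)/4 = -¾ - B/4)
38 + g(3, q)*(-29) = 38 + (-¾ - ¼*99)*(-29) = 38 + (-¾ - 99/4)*(-29) = 38 - 51/2*(-29) = 38 + 1479/2 = 1555/2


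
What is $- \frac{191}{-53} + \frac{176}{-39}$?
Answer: $- \frac{1879}{2067} \approx -0.90905$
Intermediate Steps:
$- \frac{191}{-53} + \frac{176}{-39} = \left(-191\right) \left(- \frac{1}{53}\right) + 176 \left(- \frac{1}{39}\right) = \frac{191}{53} - \frac{176}{39} = - \frac{1879}{2067}$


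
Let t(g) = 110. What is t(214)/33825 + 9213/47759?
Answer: 5761513/29371785 ≈ 0.19616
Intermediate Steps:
t(214)/33825 + 9213/47759 = 110/33825 + 9213/47759 = 110*(1/33825) + 9213*(1/47759) = 2/615 + 9213/47759 = 5761513/29371785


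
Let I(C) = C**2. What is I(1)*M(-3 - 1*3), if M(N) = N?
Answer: -6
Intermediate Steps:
I(1)*M(-3 - 1*3) = 1**2*(-3 - 1*3) = 1*(-3 - 3) = 1*(-6) = -6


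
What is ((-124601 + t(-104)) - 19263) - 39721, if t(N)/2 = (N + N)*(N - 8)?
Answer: -136993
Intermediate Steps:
t(N) = 4*N*(-8 + N) (t(N) = 2*((N + N)*(N - 8)) = 2*((2*N)*(-8 + N)) = 2*(2*N*(-8 + N)) = 4*N*(-8 + N))
((-124601 + t(-104)) - 19263) - 39721 = ((-124601 + 4*(-104)*(-8 - 104)) - 19263) - 39721 = ((-124601 + 4*(-104)*(-112)) - 19263) - 39721 = ((-124601 + 46592) - 19263) - 39721 = (-78009 - 19263) - 39721 = -97272 - 39721 = -136993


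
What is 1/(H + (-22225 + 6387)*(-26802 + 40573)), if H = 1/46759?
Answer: -46759/10198376277381 ≈ -4.5849e-9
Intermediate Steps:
H = 1/46759 ≈ 2.1386e-5
1/(H + (-22225 + 6387)*(-26802 + 40573)) = 1/(1/46759 + (-22225 + 6387)*(-26802 + 40573)) = 1/(1/46759 - 15838*13771) = 1/(1/46759 - 218105098) = 1/(-10198376277381/46759) = -46759/10198376277381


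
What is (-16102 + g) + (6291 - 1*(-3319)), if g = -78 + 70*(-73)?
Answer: -11680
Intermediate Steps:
g = -5188 (g = -78 - 5110 = -5188)
(-16102 + g) + (6291 - 1*(-3319)) = (-16102 - 5188) + (6291 - 1*(-3319)) = -21290 + (6291 + 3319) = -21290 + 9610 = -11680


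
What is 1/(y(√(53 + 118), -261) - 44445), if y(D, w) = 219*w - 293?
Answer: -1/101897 ≈ -9.8138e-6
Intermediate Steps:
y(D, w) = -293 + 219*w
1/(y(√(53 + 118), -261) - 44445) = 1/((-293 + 219*(-261)) - 44445) = 1/((-293 - 57159) - 44445) = 1/(-57452 - 44445) = 1/(-101897) = -1/101897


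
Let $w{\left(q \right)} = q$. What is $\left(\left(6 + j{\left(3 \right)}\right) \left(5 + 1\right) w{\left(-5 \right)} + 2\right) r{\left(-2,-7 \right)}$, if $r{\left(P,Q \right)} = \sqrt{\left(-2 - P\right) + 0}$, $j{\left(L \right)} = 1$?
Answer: $0$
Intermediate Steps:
$r{\left(P,Q \right)} = \sqrt{-2 - P}$
$\left(\left(6 + j{\left(3 \right)}\right) \left(5 + 1\right) w{\left(-5 \right)} + 2\right) r{\left(-2,-7 \right)} = \left(\left(6 + 1\right) \left(5 + 1\right) \left(-5\right) + 2\right) \sqrt{-2 - -2} = \left(7 \cdot 6 \left(-5\right) + 2\right) \sqrt{-2 + 2} = \left(42 \left(-5\right) + 2\right) \sqrt{0} = \left(-210 + 2\right) 0 = \left(-208\right) 0 = 0$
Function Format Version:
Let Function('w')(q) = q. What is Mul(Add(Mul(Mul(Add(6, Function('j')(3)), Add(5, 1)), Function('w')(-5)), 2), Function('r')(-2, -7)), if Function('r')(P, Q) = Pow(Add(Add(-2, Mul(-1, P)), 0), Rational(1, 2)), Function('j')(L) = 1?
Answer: 0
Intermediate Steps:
Function('r')(P, Q) = Pow(Add(-2, Mul(-1, P)), Rational(1, 2))
Mul(Add(Mul(Mul(Add(6, Function('j')(3)), Add(5, 1)), Function('w')(-5)), 2), Function('r')(-2, -7)) = Mul(Add(Mul(Mul(Add(6, 1), Add(5, 1)), -5), 2), Pow(Add(-2, Mul(-1, -2)), Rational(1, 2))) = Mul(Add(Mul(Mul(7, 6), -5), 2), Pow(Add(-2, 2), Rational(1, 2))) = Mul(Add(Mul(42, -5), 2), Pow(0, Rational(1, 2))) = Mul(Add(-210, 2), 0) = Mul(-208, 0) = 0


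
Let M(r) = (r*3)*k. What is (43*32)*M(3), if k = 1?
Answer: 12384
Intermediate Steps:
M(r) = 3*r (M(r) = (r*3)*1 = (3*r)*1 = 3*r)
(43*32)*M(3) = (43*32)*(3*3) = 1376*9 = 12384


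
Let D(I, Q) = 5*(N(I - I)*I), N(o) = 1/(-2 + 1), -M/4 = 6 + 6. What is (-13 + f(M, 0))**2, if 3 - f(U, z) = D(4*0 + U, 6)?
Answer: 62500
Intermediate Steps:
M = -48 (M = -4*(6 + 6) = -4*12 = -48)
N(o) = -1 (N(o) = 1/(-1) = -1)
D(I, Q) = -5*I (D(I, Q) = 5*(-I) = -5*I)
f(U, z) = 3 + 5*U (f(U, z) = 3 - (-5)*(4*0 + U) = 3 - (-5)*(0 + U) = 3 - (-5)*U = 3 + 5*U)
(-13 + f(M, 0))**2 = (-13 + (3 + 5*(-48)))**2 = (-13 + (3 - 240))**2 = (-13 - 237)**2 = (-250)**2 = 62500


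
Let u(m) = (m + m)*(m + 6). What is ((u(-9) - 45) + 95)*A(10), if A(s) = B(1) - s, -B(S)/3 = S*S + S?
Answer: -1664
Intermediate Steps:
B(S) = -3*S - 3*S² (B(S) = -3*(S*S + S) = -3*(S² + S) = -3*(S + S²) = -3*S - 3*S²)
u(m) = 2*m*(6 + m) (u(m) = (2*m)*(6 + m) = 2*m*(6 + m))
A(s) = -6 - s (A(s) = -3*1*(1 + 1) - s = -3*1*2 - s = -6 - s)
((u(-9) - 45) + 95)*A(10) = ((2*(-9)*(6 - 9) - 45) + 95)*(-6 - 1*10) = ((2*(-9)*(-3) - 45) + 95)*(-6 - 10) = ((54 - 45) + 95)*(-16) = (9 + 95)*(-16) = 104*(-16) = -1664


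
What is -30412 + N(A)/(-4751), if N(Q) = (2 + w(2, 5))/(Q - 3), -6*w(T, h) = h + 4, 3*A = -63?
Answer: -6935395775/228048 ≈ -30412.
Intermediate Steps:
A = -21 (A = (⅓)*(-63) = -21)
w(T, h) = -⅔ - h/6 (w(T, h) = -(h + 4)/6 = -(4 + h)/6 = -⅔ - h/6)
N(Q) = 1/(2*(-3 + Q)) (N(Q) = (2 + (-⅔ - ⅙*5))/(Q - 3) = (2 + (-⅔ - ⅚))/(-3 + Q) = (2 - 3/2)/(-3 + Q) = 1/(2*(-3 + Q)))
-30412 + N(A)/(-4751) = -30412 + (1/(2*(-3 - 21)))/(-4751) = -30412 + ((½)/(-24))*(-1/4751) = -30412 + ((½)*(-1/24))*(-1/4751) = -30412 - 1/48*(-1/4751) = -30412 + 1/228048 = -6935395775/228048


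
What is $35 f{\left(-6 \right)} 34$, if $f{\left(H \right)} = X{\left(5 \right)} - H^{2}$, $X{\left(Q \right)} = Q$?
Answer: $-36890$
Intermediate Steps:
$f{\left(H \right)} = 5 - H^{2}$
$35 f{\left(-6 \right)} 34 = 35 \left(5 - \left(-6\right)^{2}\right) 34 = 35 \left(5 - 36\right) 34 = 35 \left(-31\right) 34 = \left(-1085\right) 34 = -36890$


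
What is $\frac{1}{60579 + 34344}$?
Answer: $\frac{1}{94923} \approx 1.0535 \cdot 10^{-5}$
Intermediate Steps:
$\frac{1}{60579 + 34344} = \frac{1}{94923}$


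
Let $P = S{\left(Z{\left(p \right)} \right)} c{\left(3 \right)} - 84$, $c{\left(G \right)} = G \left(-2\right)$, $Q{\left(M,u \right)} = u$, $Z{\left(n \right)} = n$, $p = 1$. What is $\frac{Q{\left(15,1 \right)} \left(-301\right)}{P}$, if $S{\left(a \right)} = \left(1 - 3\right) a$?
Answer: $\frac{301}{72} \approx 4.1806$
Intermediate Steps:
$c{\left(G \right)} = - 2 G$
$S{\left(a \right)} = - 2 a$
$P = -72$ ($P = \left(-2\right) 1 \left(\left(-2\right) 3\right) - 84 = \left(-2\right) \left(-6\right) - 84 = 12 - 84 = -72$)
$\frac{Q{\left(15,1 \right)} \left(-301\right)}{P} = \frac{1 \left(-301\right)}{-72} = \left(-301\right) \left(- \frac{1}{72}\right) = \frac{301}{72}$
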